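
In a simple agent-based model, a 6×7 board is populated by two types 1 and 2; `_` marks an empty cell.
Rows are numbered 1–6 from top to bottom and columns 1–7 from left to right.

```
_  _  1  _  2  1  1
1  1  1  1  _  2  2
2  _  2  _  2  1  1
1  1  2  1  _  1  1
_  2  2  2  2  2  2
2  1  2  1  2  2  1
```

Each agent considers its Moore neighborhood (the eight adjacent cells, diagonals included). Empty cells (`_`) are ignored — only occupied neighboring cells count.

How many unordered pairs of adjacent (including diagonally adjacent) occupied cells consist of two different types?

48

Scan each occupied cell's neighbors to the right and below (and the two forward diagonals) so each pair is counted once.
From row 1: 6 unlike of 11 pairs (running 6/11).
From row 2: 10 unlike of 15 pairs (running 16/26).
From row 3: 7 unlike of 13 pairs (running 23/39).
From row 4: 13 unlike of 18 pairs (running 36/57).
From row 5: 7 unlike of 22 pairs (running 43/79).
From row 6: 5 unlike of 6 pairs (running 48/85).
Total adjacent occupied pairs: 85; unlike-type pairs: 48.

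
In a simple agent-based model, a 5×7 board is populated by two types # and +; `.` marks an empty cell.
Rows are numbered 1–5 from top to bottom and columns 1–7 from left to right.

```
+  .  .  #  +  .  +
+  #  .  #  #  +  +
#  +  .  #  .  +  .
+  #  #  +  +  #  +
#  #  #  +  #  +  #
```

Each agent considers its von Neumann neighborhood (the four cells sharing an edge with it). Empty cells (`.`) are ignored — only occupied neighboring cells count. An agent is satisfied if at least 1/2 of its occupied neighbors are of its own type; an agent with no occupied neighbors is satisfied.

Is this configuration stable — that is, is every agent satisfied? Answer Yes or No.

Row 1: (1,1)+ 1/1 ok · (1,4)# 1/2 ok · (1,5)+ 0/2 unhappy · (1,7)+ 1/1 ok
Row 2: (2,1)+ 1/3 unhappy · (2,2)# 0/2 unhappy · (2,4)# 3/3 ok · (2,5)# 1/3 unhappy · (2,6)+ 2/3 ok · (2,7)+ 2/2 ok
Row 3: (3,1)# 0/3 unhappy · (3,2)+ 0/3 unhappy · (3,4)# 1/2 ok · (3,6)+ 1/2 ok
Row 4: (4,1)+ 0/3 unhappy · (4,2)# 2/4 ok · (4,3)# 2/3 ok · (4,4)+ 2/4 ok · (4,5)+ 1/3 unhappy · (4,6)# 0/4 unhappy · (4,7)+ 0/2 unhappy
Row 5: (5,1)# 1/2 ok · (5,2)# 3/3 ok · (5,3)# 2/3 ok · (5,4)+ 1/3 unhappy · (5,5)# 0/3 unhappy · (5,6)+ 0/3 unhappy · (5,7)# 0/2 unhappy
For instance (1,5) has only 0/2 same-type neighbors, below 1/2.

No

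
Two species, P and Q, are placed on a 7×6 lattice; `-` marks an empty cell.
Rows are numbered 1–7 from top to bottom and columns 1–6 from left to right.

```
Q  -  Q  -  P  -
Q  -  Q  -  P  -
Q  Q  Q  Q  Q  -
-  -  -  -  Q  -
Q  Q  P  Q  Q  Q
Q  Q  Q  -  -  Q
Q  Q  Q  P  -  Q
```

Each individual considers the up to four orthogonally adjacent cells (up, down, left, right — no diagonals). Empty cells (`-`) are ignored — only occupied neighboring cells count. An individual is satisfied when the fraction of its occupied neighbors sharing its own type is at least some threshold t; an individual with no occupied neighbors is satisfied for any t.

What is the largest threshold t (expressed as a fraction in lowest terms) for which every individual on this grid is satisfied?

0/1

(1,1)Q 1/1
(1,3)Q 1/1
(1,5)P 1/1
(2,1)Q 2/2
(2,3)Q 2/2
(2,5)P 1/2
(3,1)Q 2/2
(3,2)Q 2/2
(3,3)Q 3/3
(3,4)Q 2/2
(3,5)Q 2/3
(4,5)Q 2/2
(5,1)Q 2/2
(5,2)Q 2/3
(5,3)P 0/3
(5,4)Q 1/2
(5,5)Q 3/3
(5,6)Q 2/2
(6,1)Q 3/3
(6,2)Q 4/4
(6,3)Q 2/3
(6,6)Q 2/2
(7,1)Q 2/2
(7,2)Q 3/3
(7,3)Q 2/3
(7,4)P 0/1
(7,6)Q 1/1
The smallest same-type fraction is 0/3 at (5,3), which reduces to 0/1. Any threshold above that leaves this individual unsatisfied.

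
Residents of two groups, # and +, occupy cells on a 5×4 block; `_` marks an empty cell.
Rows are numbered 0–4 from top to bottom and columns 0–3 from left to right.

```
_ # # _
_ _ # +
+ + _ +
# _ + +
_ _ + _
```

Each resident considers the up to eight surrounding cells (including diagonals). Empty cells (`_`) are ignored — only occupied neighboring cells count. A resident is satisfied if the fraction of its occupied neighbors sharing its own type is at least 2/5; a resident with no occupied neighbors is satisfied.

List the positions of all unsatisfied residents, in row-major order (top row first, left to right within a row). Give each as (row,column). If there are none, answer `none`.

(1,3), (3,0)

(0,1)# 2/2 ✓
(0,2)# 2/3 ✓
(1,2)# 2/5 ✓
(1,3)+ 1/3 ✗
(2,0)+ 1/2 ✓
(2,1)+ 2/4 ✓
(2,3)+ 3/4 ✓
(3,0)# 0/2 ✗
(3,2)+ 4/4 ✓
(3,3)+ 3/3 ✓
(4,2)+ 2/2 ✓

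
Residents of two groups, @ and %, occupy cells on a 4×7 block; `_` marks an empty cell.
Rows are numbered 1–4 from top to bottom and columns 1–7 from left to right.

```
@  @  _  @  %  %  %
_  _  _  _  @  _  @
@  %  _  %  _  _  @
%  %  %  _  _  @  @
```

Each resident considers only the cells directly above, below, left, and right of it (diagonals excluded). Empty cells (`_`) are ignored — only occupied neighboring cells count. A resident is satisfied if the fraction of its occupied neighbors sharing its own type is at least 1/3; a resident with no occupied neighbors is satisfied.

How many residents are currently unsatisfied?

Row 1: (1,1)@ 1/1 ok · (1,2)@ 1/1 ok · (1,4)@ 0/1 unhappy · (1,5)% 1/3 ok · (1,6)% 2/2 ok · (1,7)% 1/2 ok
Row 2: (2,5)@ 0/1 unhappy · (2,7)@ 1/2 ok
Row 3: (3,1)@ 0/2 unhappy · (3,2)% 1/2 ok · (3,4)% 0/0 ok · (3,7)@ 2/2 ok
Row 4: (4,1)% 1/2 ok · (4,2)% 3/3 ok · (4,3)% 1/1 ok · (4,6)@ 1/1 ok · (4,7)@ 2/2 ok
Unsatisfied: (1,4), (2,5), (3,1) — 3 in total.

3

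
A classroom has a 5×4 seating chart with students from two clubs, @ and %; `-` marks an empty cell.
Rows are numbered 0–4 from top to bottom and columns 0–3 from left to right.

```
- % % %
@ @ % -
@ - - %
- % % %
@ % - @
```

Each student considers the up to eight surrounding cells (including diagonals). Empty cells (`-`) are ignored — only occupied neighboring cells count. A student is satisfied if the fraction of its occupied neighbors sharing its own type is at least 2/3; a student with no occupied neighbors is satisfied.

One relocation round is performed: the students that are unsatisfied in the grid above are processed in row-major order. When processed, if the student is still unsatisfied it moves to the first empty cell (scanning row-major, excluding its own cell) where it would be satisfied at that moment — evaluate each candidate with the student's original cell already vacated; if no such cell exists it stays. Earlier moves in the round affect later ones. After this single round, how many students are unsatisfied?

Initially unsatisfied (in order): (0,1), (1,1), (3,1), (4,0), (4,3).
  (0,1) → (1,3).
  (1,1) → (0,0).
  (3,1) → (2,2).
  (4,0): no empty cell satisfies it; stays.
  (4,3) → (3,0).
Resulting grid:
@ - % %
@ - % %
@ - % %
@ - % %
@ % - -
Unsatisfied now: (4,0), (4,1).

2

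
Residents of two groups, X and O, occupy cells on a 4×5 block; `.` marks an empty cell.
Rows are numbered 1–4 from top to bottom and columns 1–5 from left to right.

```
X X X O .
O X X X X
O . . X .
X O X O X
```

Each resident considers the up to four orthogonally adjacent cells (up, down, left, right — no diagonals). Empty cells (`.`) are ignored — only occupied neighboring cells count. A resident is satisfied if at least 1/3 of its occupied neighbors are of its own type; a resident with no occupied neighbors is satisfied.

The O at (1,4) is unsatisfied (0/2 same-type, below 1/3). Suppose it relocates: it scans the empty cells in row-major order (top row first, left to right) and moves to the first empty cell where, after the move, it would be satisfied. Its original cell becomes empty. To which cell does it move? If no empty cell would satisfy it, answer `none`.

(3,2)

Vacating (1,4). Empty cells in order:
  (1,5): 0/1 same-type → still unsatisfied.
  (3,2): 2/3 same-type → satisfied — stop here.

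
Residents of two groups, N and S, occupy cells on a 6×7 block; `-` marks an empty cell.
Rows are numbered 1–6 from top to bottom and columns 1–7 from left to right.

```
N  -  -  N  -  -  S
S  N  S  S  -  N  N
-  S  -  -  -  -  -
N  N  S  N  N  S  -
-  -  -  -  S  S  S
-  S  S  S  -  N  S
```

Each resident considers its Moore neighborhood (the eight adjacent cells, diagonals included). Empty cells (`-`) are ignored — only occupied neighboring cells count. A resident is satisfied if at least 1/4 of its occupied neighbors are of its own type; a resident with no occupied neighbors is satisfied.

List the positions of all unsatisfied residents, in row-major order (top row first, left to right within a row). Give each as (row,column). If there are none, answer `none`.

Row 1: (1,1)N 1/2 satisfied · (1,4)N 0/2 not · (1,7)S 0/2 not
Row 2: (2,1)S 1/3 satisfied · (2,2)N 1/4 satisfied · (2,3)S 2/4 satisfied · (2,4)S 1/2 satisfied · (2,6)N 1/2 satisfied · (2,7)N 1/2 satisfied
Row 3: (3,2)S 3/6 satisfied
Row 4: (4,1)N 1/2 satisfied · (4,2)N 1/3 satisfied · (4,3)S 1/3 satisfied · (4,4)N 1/3 satisfied · (4,5)N 1/4 satisfied · (4,6)S 3/4 satisfied
Row 5: (5,5)S 3/6 satisfied · (5,6)S 4/6 satisfied · (5,7)S 3/4 satisfied
Row 6: (6,2)S 1/1 satisfied · (6,3)S 2/2 satisfied · (6,4)S 2/2 satisfied · (6,6)N 0/4 not · (6,7)S 2/3 satisfied

(1,4), (1,7), (6,6)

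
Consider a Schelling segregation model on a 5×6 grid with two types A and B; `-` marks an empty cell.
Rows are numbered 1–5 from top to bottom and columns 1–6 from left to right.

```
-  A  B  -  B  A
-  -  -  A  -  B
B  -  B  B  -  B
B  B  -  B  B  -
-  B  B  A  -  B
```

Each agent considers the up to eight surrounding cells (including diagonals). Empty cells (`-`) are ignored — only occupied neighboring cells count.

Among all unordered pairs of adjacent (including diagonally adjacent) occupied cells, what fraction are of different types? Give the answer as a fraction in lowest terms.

5/14

Scan each occupied cell's neighbors to the right and below (and the two forward diagonals) so each pair is counted once.
Row 1: A(1,2)–B(1,3)≠ B(1,3)–A(2,4)≠ B(1,5)–A(1,6)≠ B(1,5)–B(2,6)= B(1,5)–A(2,4)≠ A(1,6)–B(2,6)≠  → 5/6 unlike.
Row 2: A(2,4)–B(3,4)≠ A(2,4)–B(3,3)≠ B(2,6)–B(3,6)=  → 2/3 unlike.
Row 3: B(3,1)–B(4,1)= B(3,1)–B(4,2)= B(3,3)–B(3,4)= B(3,3)–B(4,4)= B(3,3)–B(4,2)= B(3,4)–B(4,4)= B(3,4)–B(4,5)= B(3,6)–B(4,5)=  → 0/8 unlike.
Row 4: B(4,1)–B(4,2)= B(4,1)–B(5,2)= B(4,2)–B(5,2)= B(4,2)–B(5,3)= B(4,4)–B(4,5)= B(4,4)–A(5,4)≠ B(4,4)–B(5,3)= B(4,5)–B(5,6)= B(4,5)–A(5,4)≠  → 2/9 unlike.
Row 5: B(5,2)–B(5,3)= B(5,3)–A(5,4)≠  → 1/2 unlike.
Total adjacent occupied pairs: 28; unlike-type pairs: 10.
10/28 reduces to 5/14.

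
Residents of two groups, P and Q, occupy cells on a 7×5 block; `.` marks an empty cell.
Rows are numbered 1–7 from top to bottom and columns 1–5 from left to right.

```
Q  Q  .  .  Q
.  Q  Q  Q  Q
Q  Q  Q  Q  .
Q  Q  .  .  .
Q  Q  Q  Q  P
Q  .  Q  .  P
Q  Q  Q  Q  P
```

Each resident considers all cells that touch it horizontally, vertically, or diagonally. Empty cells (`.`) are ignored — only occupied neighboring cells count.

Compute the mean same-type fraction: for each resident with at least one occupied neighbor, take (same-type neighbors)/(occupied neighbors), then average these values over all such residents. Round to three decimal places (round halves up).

0.904

Row 1: (1,1)Q 2/2 · (1,2)Q 3/3 · (1,5)Q 2/2
Row 2: (2,2)Q 6/6 · (2,3)Q 6/6 · (2,4)Q 5/5 · (2,5)Q 3/3
Row 3: (3,1)Q 4/4 · (3,2)Q 6/6 · (3,3)Q 6/6 · (3,4)Q 4/4
Row 4: (4,1)Q 5/5 · (4,2)Q 7/7
Row 5: (5,1)Q 4/4 · (5,2)Q 6/6 · (5,3)Q 4/4 · (5,4)Q 2/4 · (5,5)P 1/2
Row 6: (6,1)Q 4/4 · (6,3)Q 6/6 · (6,5)P 2/4
Row 7: (7,1)Q 2/2 · (7,2)Q 4/4 · (7,3)Q 3/3 · (7,4)Q 2/4 · (7,5)P 1/2
Sum over 26 residents: 2/2 + 3/3 + 2/2 + 6/6 + 6/6 + 5/5 + 3/3 + 4/4 + 6/6 + 6/6 + 4/4 + 5/5 + 7/7 + 4/4 + 6/6 + 4/4 + 2/4 + 1/2 + 4/4 + 6/6 + 2/4 + 2/2 + 4/4 + 3/3 + 2/4 + 1/2 = 47/2; mean = 47/2 ÷ 26 = 47/52 = 0.903846… → 0.904.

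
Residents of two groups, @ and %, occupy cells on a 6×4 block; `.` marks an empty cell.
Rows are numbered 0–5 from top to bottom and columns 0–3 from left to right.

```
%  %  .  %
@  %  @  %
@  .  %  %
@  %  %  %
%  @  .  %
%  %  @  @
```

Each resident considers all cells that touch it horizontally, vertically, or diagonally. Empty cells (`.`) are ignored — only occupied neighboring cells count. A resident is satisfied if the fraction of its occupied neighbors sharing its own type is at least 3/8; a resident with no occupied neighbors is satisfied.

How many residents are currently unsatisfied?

Row 0: (0,0)% 2/3 satisfied · (0,1)% 2/4 satisfied · (0,3)% 1/2 satisfied
Row 1: (1,0)@ 1/4 not · (1,1)% 3/6 satisfied · (1,2)@ 0/6 not · (1,3)% 3/4 satisfied
Row 2: (2,0)@ 2/4 satisfied · (2,2)% 6/7 satisfied · (2,3)% 4/5 satisfied
Row 3: (3,0)@ 2/4 satisfied · (3,1)% 3/6 satisfied · (3,2)% 5/6 satisfied · (3,3)% 4/4 satisfied
Row 4: (4,0)% 3/5 satisfied · (4,1)@ 2/7 not · (4,3)% 2/4 satisfied
Row 5: (5,0)% 2/3 satisfied · (5,1)% 2/4 satisfied · (5,2)@ 2/4 satisfied · (5,3)@ 1/2 satisfied
Unsatisfied: (1,0), (1,2), (4,1) — 3 in total.

3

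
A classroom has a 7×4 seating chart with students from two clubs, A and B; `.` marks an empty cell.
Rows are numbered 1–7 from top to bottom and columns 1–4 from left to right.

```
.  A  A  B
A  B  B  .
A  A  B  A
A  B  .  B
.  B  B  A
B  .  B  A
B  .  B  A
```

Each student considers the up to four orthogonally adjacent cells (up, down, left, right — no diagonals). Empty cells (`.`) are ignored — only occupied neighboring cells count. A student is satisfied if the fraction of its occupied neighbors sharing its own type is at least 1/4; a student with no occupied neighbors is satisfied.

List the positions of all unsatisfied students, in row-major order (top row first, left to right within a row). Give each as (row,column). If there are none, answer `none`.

Row 1: (1,2)A 1/2 satisfied · (1,3)A 1/3 satisfied · (1,4)B 0/1 not
Row 2: (2,1)A 1/2 satisfied · (2,2)B 1/4 satisfied · (2,3)B 2/3 satisfied
Row 3: (3,1)A 3/3 satisfied · (3,2)A 1/4 satisfied · (3,3)B 1/3 satisfied · (3,4)A 0/2 not
Row 4: (4,1)A 1/2 satisfied · (4,2)B 1/3 satisfied · (4,4)B 0/2 not
Row 5: (5,2)B 2/2 satisfied · (5,3)B 2/3 satisfied · (5,4)A 1/3 satisfied
Row 6: (6,1)B 1/1 satisfied · (6,3)B 2/3 satisfied · (6,4)A 2/3 satisfied
Row 7: (7,1)B 1/1 satisfied · (7,3)B 1/2 satisfied · (7,4)A 1/2 satisfied

(1,4), (3,4), (4,4)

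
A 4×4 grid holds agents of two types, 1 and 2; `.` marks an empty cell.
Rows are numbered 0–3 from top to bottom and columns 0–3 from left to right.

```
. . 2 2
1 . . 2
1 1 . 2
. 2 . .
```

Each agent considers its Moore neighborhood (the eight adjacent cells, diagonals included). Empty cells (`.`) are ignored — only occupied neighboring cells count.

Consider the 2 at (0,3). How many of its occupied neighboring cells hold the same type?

2

Occupied neighbors of (0,3): (0,2)=2, (1,3)=2.
Same type (2): 2 of 2.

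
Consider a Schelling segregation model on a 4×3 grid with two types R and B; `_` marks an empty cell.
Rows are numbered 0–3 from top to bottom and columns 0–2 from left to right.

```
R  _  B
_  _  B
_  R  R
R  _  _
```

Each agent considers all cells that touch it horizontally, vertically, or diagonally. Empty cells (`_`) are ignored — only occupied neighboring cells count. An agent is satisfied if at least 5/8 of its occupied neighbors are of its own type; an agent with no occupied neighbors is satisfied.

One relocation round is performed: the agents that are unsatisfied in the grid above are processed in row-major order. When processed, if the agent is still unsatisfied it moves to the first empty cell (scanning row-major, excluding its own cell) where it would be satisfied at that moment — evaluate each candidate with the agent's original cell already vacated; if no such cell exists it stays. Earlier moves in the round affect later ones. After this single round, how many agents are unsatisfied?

Initially unsatisfied (in order): (1,2), (2,2).
  (1,2): no empty cell satisfies it; stays.
  (2,2) → (1,0).
Resulting grid:
R _ B
R _ B
_ R _
R _ _
Unsatisfied now: (1,2).

1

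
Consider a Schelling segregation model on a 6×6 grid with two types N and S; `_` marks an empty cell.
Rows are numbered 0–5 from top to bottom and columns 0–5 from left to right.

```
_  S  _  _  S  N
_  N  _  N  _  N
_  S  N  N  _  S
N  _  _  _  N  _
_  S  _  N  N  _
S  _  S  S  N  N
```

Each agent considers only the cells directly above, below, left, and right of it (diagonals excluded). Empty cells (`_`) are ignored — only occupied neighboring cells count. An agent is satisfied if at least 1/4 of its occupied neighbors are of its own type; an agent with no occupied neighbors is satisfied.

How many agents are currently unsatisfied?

Row 0: (0,1)S 0/1 ✗ · (0,4)S 0/1 ✗ · (0,5)N 1/2 ✓
Row 1: (1,1)N 0/2 ✗ · (1,3)N 1/1 ✓ · (1,5)N 1/2 ✓
Row 2: (2,1)S 0/2 ✗ · (2,2)N 1/2 ✓ · (2,3)N 2/2 ✓ · (2,5)S 0/1 ✗
Row 3: (3,0)N 0/0 ✓ · (3,4)N 1/1 ✓
Row 4: (4,1)S 0/0 ✓ · (4,3)N 1/2 ✓ · (4,4)N 3/3 ✓
Row 5: (5,0)S 0/0 ✓ · (5,2)S 1/1 ✓ · (5,3)S 1/3 ✓ · (5,4)N 2/3 ✓ · (5,5)N 1/1 ✓
Unsatisfied: (0,1), (0,4), (1,1), (2,1), (2,5) — 5 in total.

5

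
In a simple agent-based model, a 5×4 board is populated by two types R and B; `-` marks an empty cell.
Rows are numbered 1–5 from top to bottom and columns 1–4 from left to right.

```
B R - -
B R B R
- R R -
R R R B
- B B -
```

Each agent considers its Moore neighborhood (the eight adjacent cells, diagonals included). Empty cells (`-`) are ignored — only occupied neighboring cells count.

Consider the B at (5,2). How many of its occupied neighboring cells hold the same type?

Occupied neighbors of (5,2): (4,1)=R, (4,2)=R, (4,3)=R, (5,3)=B.
Same type (B): 1 of 4.

1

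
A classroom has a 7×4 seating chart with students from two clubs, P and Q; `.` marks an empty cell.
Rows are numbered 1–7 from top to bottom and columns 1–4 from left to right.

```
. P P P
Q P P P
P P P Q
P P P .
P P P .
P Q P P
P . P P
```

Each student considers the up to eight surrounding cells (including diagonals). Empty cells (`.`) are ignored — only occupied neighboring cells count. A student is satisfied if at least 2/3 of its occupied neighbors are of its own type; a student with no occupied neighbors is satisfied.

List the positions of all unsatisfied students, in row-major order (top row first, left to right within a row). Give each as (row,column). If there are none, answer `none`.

(1,2)P 3/4 satisfied
(1,3)P 5/5 satisfied
(1,4)P 3/3 satisfied
(2,1)Q 0/4 not
(2,2)P 6/7 satisfied
(2,3)P 7/8 satisfied
(2,4)P 4/5 satisfied
(3,1)P 4/5 satisfied
(3,2)P 7/8 satisfied
(3,3)P 6/7 satisfied
(3,4)Q 0/4 not
(4,1)P 5/5 satisfied
(4,2)P 8/8 satisfied
(4,3)P 5/6 satisfied
(5,1)P 4/5 satisfied
(5,2)P 7/8 satisfied
(5,3)P 5/6 satisfied
(6,1)P 3/4 satisfied
(6,2)Q 0/7 not
(6,3)P 5/6 satisfied
(6,4)P 4/4 satisfied
(7,1)P 1/2 not
(7,3)P 3/4 satisfied
(7,4)P 3/3 satisfied

(2,1), (3,4), (6,2), (7,1)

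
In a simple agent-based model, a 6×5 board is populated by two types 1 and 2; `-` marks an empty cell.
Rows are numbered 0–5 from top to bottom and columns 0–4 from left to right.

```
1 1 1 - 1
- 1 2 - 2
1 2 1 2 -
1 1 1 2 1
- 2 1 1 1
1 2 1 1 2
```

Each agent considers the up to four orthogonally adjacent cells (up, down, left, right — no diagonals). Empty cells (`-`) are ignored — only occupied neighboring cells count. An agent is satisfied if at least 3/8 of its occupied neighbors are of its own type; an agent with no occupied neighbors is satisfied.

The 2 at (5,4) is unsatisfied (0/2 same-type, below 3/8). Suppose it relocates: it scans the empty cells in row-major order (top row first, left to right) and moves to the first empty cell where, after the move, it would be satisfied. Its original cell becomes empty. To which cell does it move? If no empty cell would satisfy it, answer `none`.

Vacating (5,4). Empty cells in order:
  (0,3): 0/2 same-type → still unsatisfied.
  (1,0): 0/3 same-type → still unsatisfied.
  (1,3): 3/3 same-type → satisfied — stop here.

(1,3)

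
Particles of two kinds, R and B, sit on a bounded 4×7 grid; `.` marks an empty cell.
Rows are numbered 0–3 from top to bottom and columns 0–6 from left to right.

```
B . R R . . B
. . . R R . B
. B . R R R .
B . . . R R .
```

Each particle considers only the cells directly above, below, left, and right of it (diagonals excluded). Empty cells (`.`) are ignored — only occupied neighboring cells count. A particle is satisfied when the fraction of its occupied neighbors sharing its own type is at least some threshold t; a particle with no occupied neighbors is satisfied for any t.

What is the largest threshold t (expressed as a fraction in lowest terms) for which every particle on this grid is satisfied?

1/1

Row 0: (0,0)B — no occupied neighbors · (0,2)R 1/1 · (0,3)R 2/2 · (0,6)B 1/1
Row 1: (1,3)R 3/3 · (1,4)R 2/2 · (1,6)B 1/1
Row 2: (2,1)B — no occupied neighbors · (2,3)R 2/2 · (2,4)R 4/4 · (2,5)R 2/2
Row 3: (3,0)B — no occupied neighbors · (3,4)R 2/2 · (3,5)R 2/2
The smallest same-type fraction is 1/1 at (0,2), which reduces to 1/1. Any threshold above that leaves this particle unsatisfied.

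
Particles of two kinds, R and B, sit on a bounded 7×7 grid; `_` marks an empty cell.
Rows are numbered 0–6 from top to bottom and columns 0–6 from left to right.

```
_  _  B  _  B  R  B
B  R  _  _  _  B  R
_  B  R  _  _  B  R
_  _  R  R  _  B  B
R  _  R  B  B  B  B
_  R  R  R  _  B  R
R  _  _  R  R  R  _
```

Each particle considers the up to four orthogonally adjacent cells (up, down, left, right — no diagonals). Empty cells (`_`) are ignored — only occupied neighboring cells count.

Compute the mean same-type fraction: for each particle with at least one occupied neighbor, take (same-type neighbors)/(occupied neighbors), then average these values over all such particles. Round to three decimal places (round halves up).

(0,2)B — no occupied neighbors
(0,4)B 0/1
(0,5)R 0/3
(0,6)B 0/2
(1,0)B 0/1
(1,1)R 0/2
(1,5)B 1/3
(1,6)R 1/3
(2,1)B 0/2
(2,2)R 1/2
(2,5)B 2/3
(2,6)R 1/3
(3,2)R 3/3
(3,3)R 1/2
(3,5)B 3/3
(3,6)B 2/3
(4,0)R — no occupied neighbors
(4,2)R 2/3
(4,3)B 1/4
(4,4)B 2/2
(4,5)B 4/4
(4,6)B 2/3
(5,1)R 1/1
(5,2)R 3/3
(5,3)R 2/3
(5,5)B 1/3
(5,6)R 0/2
(6,0)R — no occupied neighbors
(6,3)R 2/2
(6,4)R 2/2
(6,5)R 1/2
Sum over 28 particles: 0/1 + 0/3 + 0/2 + 0/1 + 0/2 + 1/3 + 1/3 + 0/2 + 1/2 + 2/3 + 1/3 + 3/3 + 1/2 + 3/3 + 2/3 + 2/3 + 1/4 + 2/2 + 4/4 + 2/3 + 1/1 + 3/3 + 2/3 + 1/3 + 0/2 + 2/2 + 2/2 + 1/2 = 173/12; mean = 173/12 ÷ 28 = 173/336 = 0.514880… → 0.515.

0.515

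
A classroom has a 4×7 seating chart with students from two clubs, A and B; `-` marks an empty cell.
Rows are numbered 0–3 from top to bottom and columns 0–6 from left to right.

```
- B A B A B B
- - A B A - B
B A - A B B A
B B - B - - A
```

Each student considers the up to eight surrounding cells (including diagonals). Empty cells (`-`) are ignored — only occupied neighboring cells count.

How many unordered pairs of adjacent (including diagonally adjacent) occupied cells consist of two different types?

23

Scan each occupied cell's neighbors to the right and below (and the two forward diagonals) so each pair is counted once.
From row 0: 10 unlike of 16 pairs (running 10/16).
From row 1: 6 unlike of 11 pairs (running 16/27).
From row 2: 7 unlike of 12 pairs (running 23/39).
From row 3: 0 unlike of 1 pairs (running 23/40).
Total adjacent occupied pairs: 40; unlike-type pairs: 23.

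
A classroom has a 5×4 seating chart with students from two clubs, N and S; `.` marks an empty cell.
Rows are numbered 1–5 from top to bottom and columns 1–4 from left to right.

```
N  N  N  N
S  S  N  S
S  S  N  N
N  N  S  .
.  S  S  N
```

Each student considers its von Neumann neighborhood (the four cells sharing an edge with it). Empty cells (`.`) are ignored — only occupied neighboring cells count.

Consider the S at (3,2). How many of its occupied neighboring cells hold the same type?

2

Occupied neighbors of (3,2): (2,2)=S, (4,2)=N, (3,1)=S, (3,3)=N.
Same type (S): 2 of 4.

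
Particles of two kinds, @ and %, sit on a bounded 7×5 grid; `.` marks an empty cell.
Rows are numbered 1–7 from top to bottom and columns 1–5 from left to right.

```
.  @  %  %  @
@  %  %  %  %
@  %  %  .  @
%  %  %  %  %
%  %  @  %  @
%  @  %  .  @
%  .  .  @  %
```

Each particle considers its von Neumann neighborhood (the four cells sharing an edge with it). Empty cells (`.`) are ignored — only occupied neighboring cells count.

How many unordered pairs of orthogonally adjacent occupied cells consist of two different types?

Scan each occupied cell's neighbors to the right and below so each pair is counted once.
From row 1: 4 unlike of 7 pairs (running 4/7).
From row 2: 2 unlike of 8 pairs (running 6/15).
From row 3: 3 unlike of 6 pairs (running 9/21).
From row 4: 2 unlike of 9 pairs (running 11/30).
From row 5: 5 unlike of 8 pairs (running 16/38).
From row 6: 3 unlike of 4 pairs (running 19/42).
From row 7: 1 unlike of 1 pairs (running 20/43).
Total adjacent occupied pairs: 43; unlike-type pairs: 20.

20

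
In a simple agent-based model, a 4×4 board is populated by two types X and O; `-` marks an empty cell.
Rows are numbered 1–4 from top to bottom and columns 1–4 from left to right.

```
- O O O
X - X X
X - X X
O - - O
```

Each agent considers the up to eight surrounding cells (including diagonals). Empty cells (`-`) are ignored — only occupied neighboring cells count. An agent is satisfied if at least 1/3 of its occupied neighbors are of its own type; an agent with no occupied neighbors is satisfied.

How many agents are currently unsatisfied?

2

(1,2)O 1/3 satisfied
(1,3)O 2/4 satisfied
(1,4)O 1/3 satisfied
(2,1)X 1/2 satisfied
(2,3)X 3/6 satisfied
(2,4)X 3/5 satisfied
(3,1)X 1/2 satisfied
(3,3)X 3/4 satisfied
(3,4)X 3/4 satisfied
(4,1)O 0/1 not
(4,4)O 0/2 not
Unsatisfied: (4,1), (4,4) — 2 in total.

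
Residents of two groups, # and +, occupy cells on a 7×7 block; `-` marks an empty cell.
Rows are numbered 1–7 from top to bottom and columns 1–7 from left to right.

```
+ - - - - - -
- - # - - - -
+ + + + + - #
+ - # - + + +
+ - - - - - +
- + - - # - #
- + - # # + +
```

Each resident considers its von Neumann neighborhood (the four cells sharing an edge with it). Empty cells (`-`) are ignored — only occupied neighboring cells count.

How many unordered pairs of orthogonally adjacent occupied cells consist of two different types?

Scan each occupied cell's neighbors to the right and below so each pair is counted once.
From row 2: 1 unlike of 1 pairs (running 1/1).
From row 3: 2 unlike of 8 pairs (running 3/9).
From row 4: 0 unlike of 4 pairs (running 3/13).
From row 5: 1 unlike of 1 pairs (running 4/14).
From row 6: 1 unlike of 3 pairs (running 5/17).
From row 7: 1 unlike of 3 pairs (running 6/20).
Total adjacent occupied pairs: 20; unlike-type pairs: 6.

6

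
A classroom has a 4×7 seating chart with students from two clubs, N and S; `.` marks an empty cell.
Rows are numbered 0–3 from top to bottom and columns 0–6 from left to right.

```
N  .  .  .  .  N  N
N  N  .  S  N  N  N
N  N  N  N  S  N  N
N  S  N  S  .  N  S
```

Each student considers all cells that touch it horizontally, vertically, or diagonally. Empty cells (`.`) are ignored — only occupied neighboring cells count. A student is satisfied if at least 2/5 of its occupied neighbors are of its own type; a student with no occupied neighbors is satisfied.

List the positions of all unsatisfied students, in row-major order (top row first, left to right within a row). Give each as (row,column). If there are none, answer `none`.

(1,3), (2,4), (3,1), (3,3), (3,6)

(0,0)N 2/2 satisfied
(0,5)N 4/4 satisfied
(0,6)N 3/3 satisfied
(1,0)N 4/4 satisfied
(1,1)N 5/5 satisfied
(1,3)S 1/4 not
(1,4)N 4/6 satisfied
(1,5)N 6/7 satisfied
(1,6)N 5/5 satisfied
(2,0)N 4/5 satisfied
(2,1)N 6/7 satisfied
(2,2)N 4/7 satisfied
(2,3)N 3/6 satisfied
(2,4)S 2/7 not
(2,5)N 5/7 satisfied
(2,6)N 4/5 satisfied
(3,0)N 2/3 satisfied
(3,1)S 0/5 not
(3,2)N 3/5 satisfied
(3,3)S 1/4 not
(3,5)N 2/4 satisfied
(3,6)S 0/3 not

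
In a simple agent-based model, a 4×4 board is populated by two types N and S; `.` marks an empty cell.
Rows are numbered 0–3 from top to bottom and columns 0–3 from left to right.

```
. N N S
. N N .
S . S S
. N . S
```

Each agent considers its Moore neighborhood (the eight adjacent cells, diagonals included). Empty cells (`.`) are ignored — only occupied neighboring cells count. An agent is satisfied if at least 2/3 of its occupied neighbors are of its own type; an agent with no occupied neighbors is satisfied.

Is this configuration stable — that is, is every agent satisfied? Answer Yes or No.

No

Row 0: (0,1)N 3/3 ok · (0,2)N 3/4 ok · (0,3)S 0/2 unhappy
Row 1: (1,1)N 3/5 unhappy · (1,2)N 3/6 unhappy
Row 2: (2,0)S 0/2 unhappy · (2,2)S 2/5 unhappy · (2,3)S 2/3 ok
Row 3: (3,1)N 0/2 unhappy · (3,3)S 2/2 ok
For instance (0,3) has only 0/2 same-type neighbors, below 2/3.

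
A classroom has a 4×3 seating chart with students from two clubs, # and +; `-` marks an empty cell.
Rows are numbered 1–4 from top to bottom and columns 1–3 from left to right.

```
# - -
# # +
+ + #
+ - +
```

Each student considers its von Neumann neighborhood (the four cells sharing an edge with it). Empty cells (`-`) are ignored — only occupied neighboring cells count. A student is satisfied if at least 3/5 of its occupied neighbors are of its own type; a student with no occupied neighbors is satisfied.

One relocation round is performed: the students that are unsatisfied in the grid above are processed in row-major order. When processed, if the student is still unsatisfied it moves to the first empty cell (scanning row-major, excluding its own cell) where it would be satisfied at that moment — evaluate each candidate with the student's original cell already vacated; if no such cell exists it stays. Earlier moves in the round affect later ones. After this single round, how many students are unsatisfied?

1

Initially unsatisfied (in order): (2,2), (2,3), (3,2), (3,3), (4,3).
  (2,2) → (1,2).
  (2,3) → (4,2).
  (3,2): now satisfied by earlier moves; stays.
  (3,3) → (1,3).
  (4,3): now satisfied by earlier moves; stays.
Resulting grid:
# # #
# - -
+ + -
+ + +
Unsatisfied now: (2,1).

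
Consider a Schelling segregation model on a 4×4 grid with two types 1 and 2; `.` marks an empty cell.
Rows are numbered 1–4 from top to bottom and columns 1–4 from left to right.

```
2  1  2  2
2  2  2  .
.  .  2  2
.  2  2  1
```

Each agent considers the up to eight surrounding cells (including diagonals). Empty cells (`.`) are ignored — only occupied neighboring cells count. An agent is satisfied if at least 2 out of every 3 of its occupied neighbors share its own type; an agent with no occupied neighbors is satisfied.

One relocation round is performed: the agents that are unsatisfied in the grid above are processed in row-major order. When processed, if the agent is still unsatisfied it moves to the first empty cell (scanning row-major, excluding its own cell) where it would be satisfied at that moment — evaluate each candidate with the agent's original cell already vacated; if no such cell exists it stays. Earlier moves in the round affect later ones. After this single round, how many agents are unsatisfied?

Initially unsatisfied (in order): (1,2), (4,4).
  (1,2): no empty cell satisfies it; stays.
  (4,4): no empty cell satisfies it; stays.
Resulting grid:
2 1 2 2
2 2 2 .
. . 2 2
. 2 2 1
Unsatisfied now: (1,2), (4,4).

2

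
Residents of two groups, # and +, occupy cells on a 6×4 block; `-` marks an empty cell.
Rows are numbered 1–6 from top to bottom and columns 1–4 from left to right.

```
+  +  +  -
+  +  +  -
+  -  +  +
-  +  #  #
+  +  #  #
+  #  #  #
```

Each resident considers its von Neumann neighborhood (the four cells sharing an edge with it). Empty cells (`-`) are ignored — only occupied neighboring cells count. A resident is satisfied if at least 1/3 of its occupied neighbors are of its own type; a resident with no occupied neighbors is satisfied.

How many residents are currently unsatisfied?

0

Row 1: (1,1)+ 2/2 ok · (1,2)+ 3/3 ok · (1,3)+ 2/2 ok
Row 2: (2,1)+ 3/3 ok · (2,2)+ 3/3 ok · (2,3)+ 3/3 ok
Row 3: (3,1)+ 1/1 ok · (3,3)+ 2/3 ok · (3,4)+ 1/2 ok
Row 4: (4,2)+ 1/2 ok · (4,3)# 2/4 ok · (4,4)# 2/3 ok
Row 5: (5,1)+ 2/2 ok · (5,2)+ 2/4 ok · (5,3)# 3/4 ok · (5,4)# 3/3 ok
Row 6: (6,1)+ 1/2 ok · (6,2)# 1/3 ok · (6,3)# 3/3 ok · (6,4)# 2/2 ok
Every one meets the threshold.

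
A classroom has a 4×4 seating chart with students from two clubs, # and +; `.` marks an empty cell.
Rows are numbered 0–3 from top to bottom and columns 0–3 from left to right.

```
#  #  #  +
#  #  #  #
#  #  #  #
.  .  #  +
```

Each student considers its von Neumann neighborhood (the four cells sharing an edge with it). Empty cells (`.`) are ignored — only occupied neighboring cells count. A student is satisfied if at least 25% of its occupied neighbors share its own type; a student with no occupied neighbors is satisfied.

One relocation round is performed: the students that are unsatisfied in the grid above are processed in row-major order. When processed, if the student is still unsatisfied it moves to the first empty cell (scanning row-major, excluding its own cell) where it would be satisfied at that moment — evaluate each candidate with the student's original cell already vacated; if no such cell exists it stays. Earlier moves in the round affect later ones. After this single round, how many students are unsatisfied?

Initially unsatisfied (in order): (0,3), (3,3).
  (0,3): no empty cell satisfies it; stays.
  (3,3): no empty cell satisfies it; stays.
Resulting grid:
# # # +
# # # #
# # # #
. . # +
Unsatisfied now: (0,3), (3,3).

2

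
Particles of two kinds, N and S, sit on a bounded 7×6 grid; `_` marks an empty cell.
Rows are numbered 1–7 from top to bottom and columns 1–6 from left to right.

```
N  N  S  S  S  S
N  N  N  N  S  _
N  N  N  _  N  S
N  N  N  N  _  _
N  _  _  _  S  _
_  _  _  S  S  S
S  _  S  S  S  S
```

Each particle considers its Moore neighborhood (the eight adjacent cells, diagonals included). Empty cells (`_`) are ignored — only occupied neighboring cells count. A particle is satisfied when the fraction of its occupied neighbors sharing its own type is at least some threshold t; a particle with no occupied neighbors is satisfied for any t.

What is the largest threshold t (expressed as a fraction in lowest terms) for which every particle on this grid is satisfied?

1/5

Row 1: (1,1)N 3/3 · (1,2)N 4/5 · (1,3)S 1/5 · (1,4)S 3/5 · (1,5)S 3/4 · (1,6)S 2/2
Row 2: (2,1)N 5/5 · (2,2)N 7/8 · (2,3)N 5/7 · (2,4)N 3/7 · (2,5)S 4/6
Row 3: (3,1)N 5/5 · (3,2)N 8/8 · (3,3)N 7/7 · (3,5)N 2/4 · (3,6)S 1/2
Row 4: (4,1)N 4/4 · (4,2)N 6/6 · (4,3)N 4/4 · (4,4)N 3/4
Row 5: (5,1)N 2/2 · (5,5)S 3/4
Row 6: (6,4)S 5/5 · (6,5)S 6/6 · (6,6)S 4/4
Row 7: (7,1)S — no occupied neighbors · (7,3)S 2/2 · (7,4)S 4/4 · (7,5)S 5/5 · (7,6)S 3/3
The smallest same-type fraction is 1/5 at (1,3), which reduces to 1/5. Any threshold above that leaves this particle unsatisfied.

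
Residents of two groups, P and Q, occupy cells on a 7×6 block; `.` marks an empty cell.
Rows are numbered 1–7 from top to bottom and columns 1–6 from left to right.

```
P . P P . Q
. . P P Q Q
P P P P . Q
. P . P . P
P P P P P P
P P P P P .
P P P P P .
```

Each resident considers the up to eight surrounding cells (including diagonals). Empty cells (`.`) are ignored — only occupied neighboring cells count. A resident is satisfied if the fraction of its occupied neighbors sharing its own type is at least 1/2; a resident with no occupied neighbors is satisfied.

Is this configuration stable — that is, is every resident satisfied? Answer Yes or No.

Row 1: (1,1)P 0/0 ✓ · (1,3)P 3/3 ✓ · (1,4)P 3/4 ✓ · (1,6)Q 2/2 ✓
Row 2: (2,3)P 6/6 ✓ · (2,4)P 5/6 ✓ · (2,5)Q 3/6 ✓ · (2,6)Q 3/3 ✓
Row 3: (3,1)P 2/2 ✓ · (3,2)P 4/4 ✓ · (3,3)P 6/6 ✓ · (3,4)P 4/5 ✓ · (3,6)Q 2/3 ✓
Row 4: (4,2)P 6/6 ✓ · (4,4)P 5/5 ✓ · (4,6)P 2/3 ✓
Row 5: (5,1)P 4/4 ✓ · (5,2)P 6/6 ✓ · (5,3)P 7/7 ✓ · (5,4)P 6/6 ✓ · (5,5)P 6/6 ✓ · (5,6)P 3/3 ✓
Row 6: (6,1)P 5/5 ✓ · (6,2)P 8/8 ✓ · (6,3)P 8/8 ✓ · (6,4)P 8/8 ✓ · (6,5)P 6/6 ✓
Row 7: (7,1)P 3/3 ✓ · (7,2)P 5/5 ✓ · (7,3)P 5/5 ✓ · (7,4)P 5/5 ✓ · (7,5)P 3/3 ✓
All meet the threshold, so the configuration is stable.

Yes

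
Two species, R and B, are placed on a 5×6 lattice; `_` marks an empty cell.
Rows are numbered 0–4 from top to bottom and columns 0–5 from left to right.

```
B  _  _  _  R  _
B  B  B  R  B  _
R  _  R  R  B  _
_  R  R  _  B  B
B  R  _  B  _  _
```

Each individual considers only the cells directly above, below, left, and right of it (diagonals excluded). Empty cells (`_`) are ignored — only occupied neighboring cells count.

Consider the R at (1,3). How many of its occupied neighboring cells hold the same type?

Occupied neighbors of (1,3): (2,3)=R, (1,2)=B, (1,4)=B.
Same type (R): 1 of 3.

1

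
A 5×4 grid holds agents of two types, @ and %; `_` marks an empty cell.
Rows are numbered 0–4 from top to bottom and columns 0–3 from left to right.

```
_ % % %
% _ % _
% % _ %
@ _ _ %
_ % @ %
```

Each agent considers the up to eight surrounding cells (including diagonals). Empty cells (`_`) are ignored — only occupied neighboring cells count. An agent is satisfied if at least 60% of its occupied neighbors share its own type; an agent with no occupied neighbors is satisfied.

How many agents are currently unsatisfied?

Row 0: (0,1)% 3/3 ok · (0,2)% 3/3 ok · (0,3)% 2/2 ok
Row 1: (1,0)% 3/3 ok · (1,2)% 5/5 ok
Row 2: (2,0)% 2/3 ok · (2,1)% 3/4 ok · (2,3)% 2/2 ok
Row 3: (3,0)@ 0/3 unhappy · (3,3)% 2/3 ok
Row 4: (4,1)% 0/2 unhappy · (4,2)@ 0/3 unhappy · (4,3)% 1/2 unhappy
Unsatisfied: (3,0), (4,1), (4,2), (4,3) — 4 in total.

4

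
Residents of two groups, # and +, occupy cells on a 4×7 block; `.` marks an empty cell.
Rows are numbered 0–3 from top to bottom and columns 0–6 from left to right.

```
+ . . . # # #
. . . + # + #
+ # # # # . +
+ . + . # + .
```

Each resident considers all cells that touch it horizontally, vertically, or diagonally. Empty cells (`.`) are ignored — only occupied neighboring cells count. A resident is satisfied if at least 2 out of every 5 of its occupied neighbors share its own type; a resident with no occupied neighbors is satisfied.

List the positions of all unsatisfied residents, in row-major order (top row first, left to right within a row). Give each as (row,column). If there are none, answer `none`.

Row 0: (0,0)+ 0/0 ok · (0,4)# 2/4 ok · (0,5)# 4/5 ok · (0,6)# 2/3 ok
Row 1: (1,3)+ 0/5 unhappy · (1,4)# 4/6 ok · (1,5)+ 1/7 unhappy · (1,6)# 2/4 ok
Row 2: (2,0)+ 1/2 ok · (2,1)# 1/4 unhappy · (2,2)# 2/4 ok · (2,3)# 4/6 ok · (2,4)# 3/6 ok · (2,6)+ 2/3 ok
Row 3: (3,0)+ 1/2 ok · (3,2)+ 0/3 unhappy · (3,4)# 2/3 ok · (3,5)+ 1/3 unhappy

(1,3), (1,5), (2,1), (3,2), (3,5)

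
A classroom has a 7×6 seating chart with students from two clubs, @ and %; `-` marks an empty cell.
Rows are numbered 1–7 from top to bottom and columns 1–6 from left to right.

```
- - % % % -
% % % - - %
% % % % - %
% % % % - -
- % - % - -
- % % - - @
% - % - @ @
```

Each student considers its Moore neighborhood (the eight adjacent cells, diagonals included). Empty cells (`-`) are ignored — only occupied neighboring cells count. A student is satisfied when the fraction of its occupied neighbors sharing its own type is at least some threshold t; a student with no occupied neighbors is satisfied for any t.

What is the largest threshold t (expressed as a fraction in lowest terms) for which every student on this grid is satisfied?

1/1

Row 1: (1,3)% 3/3 · (1,4)% 3/3 · (1,5)% 2/2
Row 2: (2,1)% 3/3 · (2,2)% 6/6 · (2,3)% 6/6 · (2,6)% 2/2
Row 3: (3,1)% 5/5 · (3,2)% 8/8 · (3,3)% 7/7 · (3,4)% 4/4 · (3,6)% 1/1
Row 4: (4,1)% 4/4 · (4,2)% 6/6 · (4,3)% 7/7 · (4,4)% 4/4
Row 5: (5,2)% 5/5 · (5,4)% 3/3
Row 6: (6,2)% 4/4 · (6,3)% 4/4 · (6,6)@ 2/2
Row 7: (7,1)% 1/1 · (7,3)% 2/2 · (7,5)@ 2/2 · (7,6)@ 2/2
The smallest same-type fraction is 3/3 at (1,3), which reduces to 1/1. Any threshold above that leaves this student unsatisfied.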